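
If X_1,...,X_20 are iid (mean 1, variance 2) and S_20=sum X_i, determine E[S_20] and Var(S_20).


E[S_n] = n*mu = 20*1 = 20
Var(S_n) = n*sigma^2 = 20*2 = 40

E[S_20]=20, Var(S_20)=40


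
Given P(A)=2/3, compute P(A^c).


P(A') = 1 - P(A) = 1 - 2/3 = 1/3

1/3


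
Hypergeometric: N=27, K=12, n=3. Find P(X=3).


P(X=3) = C(12,3)*C(15,0) / C(27,3)
= 220*1 / 2925
= 220/2925 = 44/585

44/585


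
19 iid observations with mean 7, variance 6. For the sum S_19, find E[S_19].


E[S_n] = n*E[X_1] = 19*7 = 133

133


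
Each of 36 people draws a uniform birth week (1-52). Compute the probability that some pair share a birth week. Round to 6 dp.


P(all different) = prod((52-i)/52 for i=0..35) = 0.000000
P(at least one match) = 1 - 0.000000 = 1.000000

1.000000


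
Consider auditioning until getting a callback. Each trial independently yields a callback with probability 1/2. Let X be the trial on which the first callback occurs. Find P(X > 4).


P(X > 4) = P(first 4 trials all fail) = (1-p)^4 = (1/2)^4 = 1/16

1/16


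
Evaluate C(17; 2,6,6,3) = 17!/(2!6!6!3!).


17! = 355687428096000
Denominator: 2!=2 * 6!=720 * 6!=720 * 3!=6
Coefficient = 355687428096000 / 6220800 = 57177120

57177120


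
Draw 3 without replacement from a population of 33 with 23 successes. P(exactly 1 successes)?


P(X=1) = C(23,1)*C(10,2) / C(33,3)
= 23*45 / 5456
= 1035/5456

1035/5456


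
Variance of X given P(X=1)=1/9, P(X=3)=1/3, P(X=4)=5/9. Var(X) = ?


E[X] = 10/3, E[X^2] = 12
Var(X) = E[X^2] - (E[X])^2 = 12 - (10/3)^2 = 8/9

8/9


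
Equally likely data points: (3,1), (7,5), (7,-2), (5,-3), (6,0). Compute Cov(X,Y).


E[X]=28/5, E[Y]=1/5, E[XY]=9/5
Cov(X,Y) = E[XY] - E[X]E[Y] = 9/5 - 28/5*1/5 = 17/25

17/25


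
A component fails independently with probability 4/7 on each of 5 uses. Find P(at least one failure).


P(at least one) = 1 - P(none)
P(none) = (1 - 4/7)^5 = (3/7)^5 = 243/16807
P(at least one) = 1 - 243/16807 = 16564/16807

16564/16807


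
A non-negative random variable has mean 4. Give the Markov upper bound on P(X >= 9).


Markov: P(X >= a) <= E[X]/a
P(X >= 9) <= 4/9

4/9


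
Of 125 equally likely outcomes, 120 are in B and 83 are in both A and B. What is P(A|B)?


P(A|B) = P(A∩B)/P(B) = (83/125)/(120/125) = 83/120

83/120


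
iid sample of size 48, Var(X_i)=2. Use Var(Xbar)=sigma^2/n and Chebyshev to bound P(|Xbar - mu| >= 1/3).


Var(Xbar) = Var(X)/n = 2/48
Chebyshev: P(|Xbar-mu| >= 1/3) <= Var(Xbar)/(1/3)^2 = (1/24)/(1/9) = 3/8

3/8


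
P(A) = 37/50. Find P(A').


P(A') = 1 - P(A) = 1 - 37/50 = 13/50

13/50


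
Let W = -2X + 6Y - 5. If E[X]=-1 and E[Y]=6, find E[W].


E[-2X + 6Y - 5] = -2*E[X] + 6*E[Y] - 5
= (-2)*(-1) + (6)*(6) + (-5)
= 2 + 36 - 5 = 33

33


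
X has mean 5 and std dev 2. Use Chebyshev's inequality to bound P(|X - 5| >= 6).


k = 6/2 = 3
Chebyshev: P(|X-mu| >= k*sigma) <= 1/k^2 = 1/3^2 = 1/9

1/9


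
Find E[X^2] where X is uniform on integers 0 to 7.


E[X^2] = (1/8) * sum(x^2 for x=0..7)
= 140/8 = 35/2

35/2


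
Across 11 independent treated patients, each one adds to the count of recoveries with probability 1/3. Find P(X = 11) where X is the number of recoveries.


P(X=11) = C(11,11) * p^11 * (1-p)^0
= 1 * 1/177147 * 1
= 1/177147

1/177147


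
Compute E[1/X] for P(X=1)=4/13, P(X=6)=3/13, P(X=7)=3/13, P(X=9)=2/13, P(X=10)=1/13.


E[1/X] = sum(g(x)*P(x))
= 1*4/13 + 1/6*3/13 + 1/7*3/13 + 1/9*2/13 + 1/10*1/13
= 1654/4095

1654/4095


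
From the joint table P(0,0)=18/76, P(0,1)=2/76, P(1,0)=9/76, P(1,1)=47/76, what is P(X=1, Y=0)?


Read from table: P(X=1, Y=0) = 9/76

9/76


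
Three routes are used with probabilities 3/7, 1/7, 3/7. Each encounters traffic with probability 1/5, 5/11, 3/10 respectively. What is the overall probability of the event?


P(A) = P(A|B1)P(B1) + P(A|B2)P(B2) + P(A|B3)P(B3)
= 1/5*3/7 + 5/11*1/7 + 3/10*3/7
= 3/35 + 5/77 + 9/70 = 43/154

43/154


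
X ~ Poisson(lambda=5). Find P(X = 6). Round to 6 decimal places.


P(X=6) = e^(-5) * 5^6 / 6!
≈ 0.006737946999 * 15625 / 720
≈ 0.146223

0.146223


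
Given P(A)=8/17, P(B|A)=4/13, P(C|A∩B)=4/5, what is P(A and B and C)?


P(A∩B∩C) = P(A) * P(B|A) * P(C|A∩B)
= 8/17 * 4/13 * 4/5
= 32/221 * 4/5 = 128/1105

128/1105


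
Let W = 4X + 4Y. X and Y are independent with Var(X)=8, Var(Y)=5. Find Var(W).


Independence => Cov(X,Y)=0
Var(4X + 4Y) = 4^2*Var(X) + 4^2*Var(Y)
= 16*8 + 16*5 = 208

208


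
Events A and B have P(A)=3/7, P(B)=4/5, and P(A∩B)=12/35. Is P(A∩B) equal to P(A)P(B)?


P(A)*P(B) = 3/7*4/5 = 12/35
P(A∩B) = 12/35, which equals P(A)P(B), so independent

Yes, A and B are independent


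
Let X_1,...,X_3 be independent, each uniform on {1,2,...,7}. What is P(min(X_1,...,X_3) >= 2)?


P(min >= 2) = P(all X_i >= 2) = (P(X_1 >= 2))^3
= (6/7)^3 = 216/343

216/343


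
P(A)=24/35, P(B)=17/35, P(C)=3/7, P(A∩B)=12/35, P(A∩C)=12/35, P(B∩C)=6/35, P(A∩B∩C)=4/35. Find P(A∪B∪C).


P(A∪B∪C) = P(A)+P(B)+P(C) - P(AB)-P(AC)-P(BC) + P(ABC)
= 24/35+17/35+3/7 - 12/35-12/35-6/35 + 4/35
= 6/7

6/7


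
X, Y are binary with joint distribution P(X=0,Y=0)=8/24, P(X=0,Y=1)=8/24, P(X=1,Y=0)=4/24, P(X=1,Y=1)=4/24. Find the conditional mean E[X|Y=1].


P(Y=1) = 12/24
E[X|Y=1] = (0*8 + 1*4)/12 = 4/12 = 1/3

1/3


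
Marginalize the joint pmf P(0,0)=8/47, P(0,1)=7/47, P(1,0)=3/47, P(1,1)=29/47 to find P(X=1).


P(X=1) = P(1,0)+P(1,1) = 3/47 + 29/47 = 32/47

32/47


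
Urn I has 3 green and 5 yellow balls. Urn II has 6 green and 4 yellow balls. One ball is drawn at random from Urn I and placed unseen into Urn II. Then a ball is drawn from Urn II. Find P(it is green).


P(transfer green) = 3/8; P(transfer yellow) = 5/8
If green transferred: Urn II has 7 green of 11, so P(green|green moved) = 7/11
If yellow transferred: Urn II has 6 green of 11, so P(green|yellow moved) = 6/11
By total probability: P(green) = 3/8*7/11 + 5/8*6/11 = 51/88

51/88


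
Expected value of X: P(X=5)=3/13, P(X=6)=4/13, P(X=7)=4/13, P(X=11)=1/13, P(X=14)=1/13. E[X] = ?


E[X] = sum(x * P(x))
= 5*3/13 + 6*4/13 + 7*4/13 + 11*1/13 + 14*1/13
= 92/13

92/13


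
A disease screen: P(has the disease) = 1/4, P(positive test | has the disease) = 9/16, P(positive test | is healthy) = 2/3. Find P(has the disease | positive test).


P(A) = P(A|B)P(B) + P(A|B')P(B') = 9/16*1/4 + 2/3*3/4 = 41/64
P(B|A) = P(A|B)P(B)/P(A) = (9/64)/(41/64) = 9/41

9/41


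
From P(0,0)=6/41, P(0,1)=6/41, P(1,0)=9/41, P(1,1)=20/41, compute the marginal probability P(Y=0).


P(Y=0) = P(0,0)+P(1,0) = 6/41 + 9/41 = 15/41

15/41


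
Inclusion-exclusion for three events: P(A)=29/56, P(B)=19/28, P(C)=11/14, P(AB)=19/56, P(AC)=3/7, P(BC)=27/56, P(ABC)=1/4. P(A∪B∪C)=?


P(A∪B∪C) = P(A)+P(B)+P(C) - P(AB)-P(AC)-P(BC) + P(ABC)
= 29/56+19/28+11/14 - 19/56-3/7-27/56 + 1/4
= 55/56

55/56


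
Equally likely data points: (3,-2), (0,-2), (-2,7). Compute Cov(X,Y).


E[X]=1/3, E[Y]=1, E[XY]=-20/3
Cov(X,Y) = E[XY] - E[X]E[Y] = -20/3 - 1/3*1 = -7

-7


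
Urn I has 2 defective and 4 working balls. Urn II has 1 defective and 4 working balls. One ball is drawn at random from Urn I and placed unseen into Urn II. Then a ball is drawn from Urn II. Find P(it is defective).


P(transfer defective) = 2/6 = 1/3; P(transfer working) = 2/3
If defective transferred: Urn II has 2 defective of 6, so P(defective|defective moved) = 1/3
If working transferred: Urn II has 1 defective of 6, so P(defective|working moved) = 1/6
By total probability: P(defective) = 1/3*1/3 + 2/3*1/6 = 2/9

2/9


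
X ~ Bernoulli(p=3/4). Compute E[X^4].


For Bernoulli: X in {0,1}
E[X^4] = 0^4*(1-3/4) + 1^4*3/4 = 3/4

3/4


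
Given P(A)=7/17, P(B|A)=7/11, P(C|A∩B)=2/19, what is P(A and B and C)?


P(A∩B∩C) = P(A) * P(B|A) * P(C|A∩B)
= 7/17 * 7/11 * 2/19
= 49/187 * 2/19 = 98/3553

98/3553


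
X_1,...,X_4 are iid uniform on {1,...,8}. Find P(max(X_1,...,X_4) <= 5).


P(max <= 5) = P(all X_i <= 5) = (P(X_1 <= 5))^4
= (5/8)^4 = 625/4096

625/4096


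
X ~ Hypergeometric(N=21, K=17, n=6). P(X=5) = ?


P(X=5) = C(17,5)*C(4,1) / C(21,6)
= 6188*4 / 54264
= 24752/54264 = 26/57

26/57


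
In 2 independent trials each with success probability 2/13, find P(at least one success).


P(at least one) = 1 - P(none)
P(none) = (1 - 2/13)^2 = (11/13)^2 = 121/169
P(at least one) = 1 - 121/169 = 48/169

48/169


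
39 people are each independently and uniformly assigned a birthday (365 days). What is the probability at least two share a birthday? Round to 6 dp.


P(all different) = prod((365-i)/365 for i=0..38) = 0.121780
P(at least one match) = 1 - 0.121780 = 0.878220

0.878220


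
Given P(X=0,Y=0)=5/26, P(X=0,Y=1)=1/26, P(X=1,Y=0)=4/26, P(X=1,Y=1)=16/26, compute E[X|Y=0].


P(Y=0) = 9/26
E[X|Y=0] = (0*5 + 1*4)/9 = 4/9

4/9


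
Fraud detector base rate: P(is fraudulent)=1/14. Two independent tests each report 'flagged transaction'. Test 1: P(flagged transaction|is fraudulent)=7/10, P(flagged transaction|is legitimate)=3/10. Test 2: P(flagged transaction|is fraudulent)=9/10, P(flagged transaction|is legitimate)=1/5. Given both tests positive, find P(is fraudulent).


After test 1: P(+) = 7/10*1/14 + 3/10*13/14 = 23/70
P(B|+) = (1/20)/(23/70) = 7/46
After test 2 (use post1 as new prior): P(+) = 9/10*7/46 + 1/5*39/46 = 141/460
P(B|+,+) = (63/460)/(141/460) = 21/47

21/47


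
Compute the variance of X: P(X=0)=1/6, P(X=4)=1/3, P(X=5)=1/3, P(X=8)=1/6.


E[X] = 13/3, E[X^2] = 73/3
Var(X) = E[X^2] - (E[X])^2 = 73/3 - (13/3)^2 = 50/9

50/9


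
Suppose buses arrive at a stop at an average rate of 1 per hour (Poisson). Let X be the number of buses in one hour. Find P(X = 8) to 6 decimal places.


P(X=8) = e^(-1) * 1^8 / 8!
≈ 0.3678794412 * 1 / 40320
≈ 0.000009

0.000009


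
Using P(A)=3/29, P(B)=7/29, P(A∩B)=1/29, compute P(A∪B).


P(A∪B) = P(A) + P(B) - P(A∩B)
= 3/29 + 7/29 - 1/29 = 9/29

9/29


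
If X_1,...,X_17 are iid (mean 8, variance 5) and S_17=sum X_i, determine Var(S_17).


By independence, Var(S_n) = n*Var(X_1) = 17*5 = 85

85


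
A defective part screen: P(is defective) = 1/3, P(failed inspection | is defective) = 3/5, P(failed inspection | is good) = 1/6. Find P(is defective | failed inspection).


P(A) = P(A|B)P(B) + P(A|B')P(B') = 3/5*1/3 + 1/6*2/3 = 14/45
P(B|A) = P(A|B)P(B)/P(A) = (1/5)/(14/45) = 9/14

9/14


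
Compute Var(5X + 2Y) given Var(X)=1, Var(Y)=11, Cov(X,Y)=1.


Var(5X + 2Y) = 5^2*Var(X) + 2^2*Var(Y) + 2*5*2*Cov(X,Y)
= 25*1 + 4*11 + 20*1
= 25 + 44 + 20 = 89

89


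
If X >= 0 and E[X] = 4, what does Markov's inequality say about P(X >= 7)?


Markov: P(X >= a) <= E[X]/a
P(X >= 7) <= 4/7

4/7


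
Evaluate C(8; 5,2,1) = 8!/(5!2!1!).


8! = 40320
Denominator: 5!=120 * 2!=2 * 1!=1
Coefficient = 40320 / 240 = 168

168


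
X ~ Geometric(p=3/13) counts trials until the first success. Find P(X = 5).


P(X=5) = (1-p)^4 * p = (10/13)^4 * 3/13
= 10000/28561 * 3/13 = 30000/371293

30000/371293


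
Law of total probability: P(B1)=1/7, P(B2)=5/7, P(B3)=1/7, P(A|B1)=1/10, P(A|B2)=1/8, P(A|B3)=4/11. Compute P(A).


P(A) = P(A|B1)P(B1) + P(A|B2)P(B2) + P(A|B3)P(B3)
= 1/10*1/7 + 1/8*5/7 + 4/11*1/7
= 1/70 + 5/56 + 4/77 = 479/3080

479/3080


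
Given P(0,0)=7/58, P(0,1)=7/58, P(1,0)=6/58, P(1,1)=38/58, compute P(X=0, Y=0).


Read from table: P(X=0, Y=0) = 7/58

7/58


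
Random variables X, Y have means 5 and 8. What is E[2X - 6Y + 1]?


E[2X - 6Y + 1] = 2*E[X] - 6*E[Y] + 1
= (2)*(5) + (-6)*(8) + (1)
= 10 - 48 + 1 = -37

-37


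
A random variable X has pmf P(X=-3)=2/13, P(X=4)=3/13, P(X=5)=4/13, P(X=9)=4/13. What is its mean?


E[X] = sum(x * P(x))
= -3*2/13 + 4*3/13 + 5*4/13 + 9*4/13
= 62/13

62/13


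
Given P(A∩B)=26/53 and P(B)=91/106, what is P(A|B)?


P(A|B) = P(A∩B)/P(B) = (52/106)/(91/106) = 52/91 = 4/7

4/7


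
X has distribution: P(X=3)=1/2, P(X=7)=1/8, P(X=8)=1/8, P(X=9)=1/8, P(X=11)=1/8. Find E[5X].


E[5X] = sum(g(x)*P(x))
= 15*1/2 + 35*1/8 + 40*1/8 + 45*1/8 + 55*1/8
= 235/8

235/8


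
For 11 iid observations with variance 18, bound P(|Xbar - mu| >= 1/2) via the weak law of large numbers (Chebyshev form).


Var(Xbar) = Var(X)/n = 18/11
Chebyshev: P(|Xbar-mu| >= 1/2) <= Var(Xbar)/(1/2)^2 = (18/11)/(1/4) = 72/11
Bound exceeds 1, so trivial bound: 1

1


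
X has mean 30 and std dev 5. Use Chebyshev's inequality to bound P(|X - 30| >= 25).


k = 25/5 = 5
Chebyshev: P(|X-mu| >= k*sigma) <= 1/k^2 = 1/5^2 = 1/25

1/25


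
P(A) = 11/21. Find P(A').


P(A') = 1 - P(A) = 1 - 11/21 = 10/21

10/21


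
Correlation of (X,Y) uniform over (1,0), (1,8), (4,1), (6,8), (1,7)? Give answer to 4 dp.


Cov(X,Y) = 0.9200, Var(X) = 4.2400, Var(Y) = 12.5600
rho = Cov/(sqrt(VarX)*sqrt(VarY)) = 0.1261

0.1261


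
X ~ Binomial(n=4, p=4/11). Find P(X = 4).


P(X=4) = C(4,4) * p^4 * (1-p)^0
= 1 * 256/14641 * 1
= 256/14641

256/14641


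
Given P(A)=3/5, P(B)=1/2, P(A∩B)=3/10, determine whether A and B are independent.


P(A)*P(B) = 3/5*1/2 = 3/10
P(A∩B) = 3/10, which equals P(A)P(B), so independent

Yes, A and B are independent


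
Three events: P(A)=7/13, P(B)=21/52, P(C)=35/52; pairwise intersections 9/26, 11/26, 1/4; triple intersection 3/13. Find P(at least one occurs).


P(A∪B∪C) = P(A)+P(B)+P(C) - P(AB)-P(AC)-P(BC) + P(ABC)
= 7/13+21/52+35/52 - 9/26-11/26-1/4 + 3/13
= 43/52

43/52


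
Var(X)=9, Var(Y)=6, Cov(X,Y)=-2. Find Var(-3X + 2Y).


Var(-3X + 2Y) = (-3)^2*Var(X) + 2^2*Var(Y) + 2*(-3)*2*Cov(X,Y)
= 9*9 + 4*6 - 12*(-2)
= 81 + 24 + 24 = 129

129


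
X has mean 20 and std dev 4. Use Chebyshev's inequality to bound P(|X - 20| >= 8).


k = 8/4 = 2
Chebyshev: P(|X-mu| >= k*sigma) <= 1/k^2 = 1/2^2 = 1/4

1/4


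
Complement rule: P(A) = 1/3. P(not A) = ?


P(A') = 1 - P(A) = 1 - 1/3 = 2/3

2/3


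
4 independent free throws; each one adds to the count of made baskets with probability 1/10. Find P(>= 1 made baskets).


P(at least one) = 1 - P(none)
P(none) = (1 - 1/10)^4 = (9/10)^4 = 6561/10000
P(at least one) = 1 - 6561/10000 = 3439/10000

3439/10000


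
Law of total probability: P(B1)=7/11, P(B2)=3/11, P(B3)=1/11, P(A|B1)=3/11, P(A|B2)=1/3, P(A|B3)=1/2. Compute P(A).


P(A) = P(A|B1)P(B1) + P(A|B2)P(B2) + P(A|B3)P(B3)
= 3/11*7/11 + 1/3*3/11 + 1/2*1/11
= 21/121 + 1/11 + 1/22 = 75/242

75/242


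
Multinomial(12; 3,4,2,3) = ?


12! = 479001600
Denominator: 3!=6 * 4!=24 * 2!=2 * 3!=6
Coefficient = 479001600 / 1728 = 277200

277200


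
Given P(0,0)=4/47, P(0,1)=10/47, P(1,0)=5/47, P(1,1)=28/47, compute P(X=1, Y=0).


Read from table: P(X=1, Y=0) = 5/47

5/47


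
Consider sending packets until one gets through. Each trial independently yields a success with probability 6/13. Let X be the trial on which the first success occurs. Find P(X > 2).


P(X > 2) = P(first 2 trials all fail) = (1-p)^2 = (7/13)^2 = 49/169

49/169


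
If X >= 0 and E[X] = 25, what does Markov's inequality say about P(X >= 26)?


Markov: P(X >= a) <= E[X]/a
P(X >= 26) <= 25/26

25/26


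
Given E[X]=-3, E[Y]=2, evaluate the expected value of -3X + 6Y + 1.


E[-3X + 6Y + 1] = -3*E[X] + 6*E[Y] + 1
= (-3)*(-3) + (6)*(2) + (1)
= 9 + 12 + 1 = 22

22


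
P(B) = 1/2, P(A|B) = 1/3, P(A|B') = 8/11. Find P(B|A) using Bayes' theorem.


P(A) = P(A|B)P(B) + P(A|B')P(B') = 1/3*1/2 + 8/11*1/2 = 35/66
P(B|A) = P(A|B)P(B)/P(A) = (1/6)/(35/66) = 11/35

11/35


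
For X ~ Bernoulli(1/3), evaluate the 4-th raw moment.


For Bernoulli: X in {0,1}
E[X^4] = 0^4*(1-1/3) + 1^4*1/3 = 1/3

1/3


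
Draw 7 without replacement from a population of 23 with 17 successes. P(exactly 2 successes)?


P(X=2) = C(17,2)*C(6,5) / C(23,7)
= 136*6 / 245157
= 816/245157 = 16/4807

16/4807


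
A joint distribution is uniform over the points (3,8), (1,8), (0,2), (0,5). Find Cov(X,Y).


E[X]=1, E[Y]=23/4, E[XY]=8
Cov(X,Y) = E[XY] - E[X]E[Y] = 8 - 1*23/4 = 9/4

9/4


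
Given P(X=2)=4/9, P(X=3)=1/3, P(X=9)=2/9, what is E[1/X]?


E[1/X] = sum(g(x)*P(x))
= 1/2*4/9 + 1/3*1/3 + 1/9*2/9
= 29/81

29/81


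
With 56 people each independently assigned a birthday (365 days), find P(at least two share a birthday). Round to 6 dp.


P(all different) = prod((365-i)/365 for i=0..55) = 0.011668
P(at least one match) = 1 - 0.011668 = 0.988332

0.988332


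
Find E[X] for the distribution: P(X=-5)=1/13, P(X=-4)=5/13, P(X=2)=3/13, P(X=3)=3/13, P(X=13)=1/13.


E[X] = sum(x * P(x))
= -5*1/13 - 4*5/13 + 2*3/13 + 3*3/13 + 13*1/13
= 3/13

3/13


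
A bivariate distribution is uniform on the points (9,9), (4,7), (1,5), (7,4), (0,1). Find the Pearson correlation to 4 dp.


Cov(X,Y) = 6.5600, Var(X) = 11.7600, Var(Y) = 7.3600
rho = Cov/(sqrt(VarX)*sqrt(VarY)) = 0.7051

0.7051


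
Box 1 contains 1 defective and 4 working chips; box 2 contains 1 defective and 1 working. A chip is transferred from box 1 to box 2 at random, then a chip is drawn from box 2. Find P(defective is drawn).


P(transfer defective) = 1/5; P(transfer working) = 4/5
If defective transferred: Urn II has 2 defective of 3, so P(defective|defective moved) = 2/3
If working transferred: Urn II has 1 defective of 3, so P(defective|working moved) = 1/3
By total probability: P(defective) = 1/5*2/3 + 4/5*1/3 = 2/5

2/5


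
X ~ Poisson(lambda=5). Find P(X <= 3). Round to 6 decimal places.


P(X<=3) = e^(-5)*5^0/0! + e^(-5)*5^1/1! + e^(-5)*5^2/2! + e^(-5)*5^3/3!
≈ 0.0067379470 + 0.0336897350 + 0.0842243375 + 0.1403738958
= 0.2650259153
≈ 0.265026

0.265026


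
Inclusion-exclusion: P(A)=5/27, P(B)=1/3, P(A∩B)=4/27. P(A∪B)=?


P(A∪B) = P(A) + P(B) - P(A∩B)
= 5/27 + 1/3 - 4/27 = 10/27

10/27


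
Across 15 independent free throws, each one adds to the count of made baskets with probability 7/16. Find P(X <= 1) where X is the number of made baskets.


P(X<=1) = P(X=0) + P(X=1)
= 205891132094649/1152921504606846976 + 2402063207770905/1152921504606846976
= 1303977169932777/576460752303423488

1303977169932777/576460752303423488


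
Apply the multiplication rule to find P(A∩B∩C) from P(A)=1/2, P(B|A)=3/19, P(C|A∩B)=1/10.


P(A∩B∩C) = P(A) * P(B|A) * P(C|A∩B)
= 1/2 * 3/19 * 1/10
= 3/38 * 1/10 = 3/380

3/380


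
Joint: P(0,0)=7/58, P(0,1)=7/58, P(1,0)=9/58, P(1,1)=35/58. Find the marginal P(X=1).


P(X=1) = P(1,0)+P(1,1) = 9/58 + 35/58 = 44/58 = 22/29

22/29


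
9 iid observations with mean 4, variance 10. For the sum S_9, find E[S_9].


E[S_n] = n*E[X_1] = 9*4 = 36

36


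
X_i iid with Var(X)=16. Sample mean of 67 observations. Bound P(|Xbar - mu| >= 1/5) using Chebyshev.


Var(Xbar) = Var(X)/n = 16/67
Chebyshev: P(|Xbar-mu| >= 1/5) <= Var(Xbar)/(1/5)^2 = (16/67)/(1/25) = 400/67
Bound exceeds 1, so trivial bound: 1

1


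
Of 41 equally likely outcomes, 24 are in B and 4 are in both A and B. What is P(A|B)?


P(A|B) = P(A∩B)/P(B) = (4/41)/(24/41) = 4/24 = 1/6

1/6


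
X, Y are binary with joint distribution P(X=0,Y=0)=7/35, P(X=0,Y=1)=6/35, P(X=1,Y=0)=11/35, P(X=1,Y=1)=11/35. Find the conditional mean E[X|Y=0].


P(Y=0) = 18/35
E[X|Y=0] = (0*7 + 1*11)/18 = 11/18

11/18


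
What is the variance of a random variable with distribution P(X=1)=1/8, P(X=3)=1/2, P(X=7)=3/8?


E[X] = 17/4, E[X^2] = 23
Var(X) = E[X^2] - (E[X])^2 = 23 - (17/4)^2 = 79/16

79/16


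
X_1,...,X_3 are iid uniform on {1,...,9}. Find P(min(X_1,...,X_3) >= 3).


P(min >= 3) = P(all X_i >= 3) = (P(X_1 >= 3))^3
= (7/9)^3 = 343/729

343/729


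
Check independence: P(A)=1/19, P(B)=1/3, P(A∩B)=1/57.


P(A)*P(B) = 1/19*1/3 = 1/57
P(A∩B) = 1/57, which equals P(A)P(B), so independent

Yes, A and B are independent


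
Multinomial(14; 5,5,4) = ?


14! = 87178291200
Denominator: 5!=120 * 5!=120 * 4!=24
Coefficient = 87178291200 / 345600 = 252252

252252


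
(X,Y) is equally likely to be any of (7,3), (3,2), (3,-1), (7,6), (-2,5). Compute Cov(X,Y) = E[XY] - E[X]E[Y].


E[X]=18/5, E[Y]=3, E[XY]=56/5
Cov(X,Y) = E[XY] - E[X]E[Y] = 56/5 - 18/5*3 = 2/5

2/5


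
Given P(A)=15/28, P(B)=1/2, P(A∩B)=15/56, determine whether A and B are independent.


P(A)*P(B) = 15/28*1/2 = 15/56
P(A∩B) = 15/56, which equals P(A)P(B), so independent

Yes, A and B are independent


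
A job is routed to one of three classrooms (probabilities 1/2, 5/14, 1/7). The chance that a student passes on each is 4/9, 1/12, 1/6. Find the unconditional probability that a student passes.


P(A) = P(A|B1)P(B1) + P(A|B2)P(B2) + P(A|B3)P(B3)
= 4/9*1/2 + 1/12*5/14 + 1/6*1/7
= 2/9 + 5/168 + 1/42 = 139/504

139/504


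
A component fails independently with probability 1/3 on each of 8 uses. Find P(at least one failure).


P(at least one) = 1 - P(none)
P(none) = (1 - 1/3)^8 = (2/3)^8 = 256/6561
P(at least one) = 1 - 256/6561 = 6305/6561

6305/6561


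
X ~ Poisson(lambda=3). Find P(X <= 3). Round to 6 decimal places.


P(X<=3) = e^(-3)*3^0/0! + e^(-3)*3^1/1! + e^(-3)*3^2/2! + e^(-3)*3^3/3!
≈ 0.0497870684 + 0.1493612051 + 0.2240418077 + 0.2240418077
= 0.6472318889
≈ 0.647232

0.647232


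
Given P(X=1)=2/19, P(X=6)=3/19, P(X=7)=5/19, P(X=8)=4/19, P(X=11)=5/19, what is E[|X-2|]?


E[|X-2|] = sum(g(x)*P(x))
= 1*2/19 + 4*3/19 + 5*5/19 + 6*4/19 + 9*5/19
= 108/19

108/19


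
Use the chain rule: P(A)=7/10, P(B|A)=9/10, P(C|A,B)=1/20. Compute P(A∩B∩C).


P(A∩B∩C) = P(A) * P(B|A) * P(C|A∩B)
= 7/10 * 9/10 * 1/20
= 63/100 * 1/20 = 63/2000

63/2000


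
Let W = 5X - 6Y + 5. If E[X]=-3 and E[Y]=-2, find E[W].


E[5X - 6Y + 5] = 5*E[X] - 6*E[Y] + 5
= (5)*(-3) + (-6)*(-2) + (5)
= -15 + 12 + 5 = 2

2


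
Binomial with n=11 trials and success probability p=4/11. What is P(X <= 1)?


P(X<=1) = P(X=0) + P(X=1)
= 1977326743/285311670611 + 1129900996/25937424601
= 14406237699/285311670611

14406237699/285311670611


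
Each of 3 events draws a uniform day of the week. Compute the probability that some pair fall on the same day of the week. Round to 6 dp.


P(all different) = prod((7-i)/7 for i=0..2) = 0.612245
P(at least one match) = 1 - 0.612245 = 0.387755

0.387755


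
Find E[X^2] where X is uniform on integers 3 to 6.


E[X^2] = (1/4) * sum(x^2 for x=3..6)
= 86/4 = 43/2

43/2


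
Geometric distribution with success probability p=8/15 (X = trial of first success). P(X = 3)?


P(X=3) = (1-p)^2 * p = (7/15)^2 * 8/15
= 49/225 * 8/15 = 392/3375

392/3375


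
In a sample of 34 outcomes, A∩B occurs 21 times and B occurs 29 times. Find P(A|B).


P(A|B) = P(A∩B)/P(B) = (21/34)/(29/34) = 21/29

21/29


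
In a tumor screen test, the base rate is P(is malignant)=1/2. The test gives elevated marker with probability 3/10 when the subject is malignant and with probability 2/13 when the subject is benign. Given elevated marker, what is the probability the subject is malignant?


P(A) = P(A|B)P(B) + P(A|B')P(B') = 3/10*1/2 + 2/13*1/2 = 59/260
P(B|A) = P(A|B)P(B)/P(A) = (3/20)/(59/260) = 39/59

39/59


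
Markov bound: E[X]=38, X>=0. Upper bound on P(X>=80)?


Markov: P(X >= a) <= E[X]/a
P(X >= 80) <= 38/80 = 19/40

19/40


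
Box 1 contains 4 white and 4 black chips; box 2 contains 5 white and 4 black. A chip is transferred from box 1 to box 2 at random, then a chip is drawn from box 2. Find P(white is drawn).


P(transfer white) = 4/8 = 1/2; P(transfer black) = 1/2
If white transferred: Urn II has 6 white of 10, so P(white|white moved) = 3/5
If black transferred: Urn II has 5 white of 10, so P(white|black moved) = 1/2
By total probability: P(white) = 1/2*3/5 + 1/2*1/2 = 11/20

11/20


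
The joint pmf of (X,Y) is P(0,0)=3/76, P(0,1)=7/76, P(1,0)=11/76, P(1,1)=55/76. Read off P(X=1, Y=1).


Read from table: P(X=1, Y=1) = 55/76

55/76


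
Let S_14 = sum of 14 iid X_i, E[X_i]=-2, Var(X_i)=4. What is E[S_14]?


E[S_n] = n*E[X_1] = 14*-2 = -28

-28


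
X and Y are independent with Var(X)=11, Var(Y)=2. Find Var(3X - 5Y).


Independence => Cov(X,Y)=0
Var(3X - 5Y) = 3^2*Var(X) + (-5)^2*Var(Y)
= 9*11 + 25*2 = 149

149


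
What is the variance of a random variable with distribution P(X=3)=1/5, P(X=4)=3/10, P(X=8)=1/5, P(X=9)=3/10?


E[X] = 61/10, E[X^2] = 437/10
Var(X) = E[X^2] - (E[X])^2 = 437/10 - (61/10)^2 = 649/100

649/100


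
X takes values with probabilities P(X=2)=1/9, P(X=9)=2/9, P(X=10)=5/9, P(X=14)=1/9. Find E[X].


E[X] = sum(x * P(x))
= 2*1/9 + 9*2/9 + 10*5/9 + 14*1/9
= 28/3

28/3


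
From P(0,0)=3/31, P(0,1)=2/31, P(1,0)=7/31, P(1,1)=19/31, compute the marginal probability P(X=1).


P(X=1) = P(1,0)+P(1,1) = 7/31 + 19/31 = 26/31

26/31


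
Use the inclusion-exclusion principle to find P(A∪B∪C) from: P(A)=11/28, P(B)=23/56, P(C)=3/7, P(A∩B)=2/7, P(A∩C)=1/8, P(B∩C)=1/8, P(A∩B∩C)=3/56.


P(A∪B∪C) = P(A)+P(B)+P(C) - P(AB)-P(AC)-P(BC) + P(ABC)
= 11/28+23/56+3/7 - 2/7-1/8-1/8 + 3/56
= 3/4

3/4


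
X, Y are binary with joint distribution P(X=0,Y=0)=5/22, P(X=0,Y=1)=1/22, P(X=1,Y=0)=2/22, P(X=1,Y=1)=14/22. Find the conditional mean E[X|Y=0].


P(Y=0) = 7/22
E[X|Y=0] = (0*5 + 1*2)/7 = 2/7

2/7


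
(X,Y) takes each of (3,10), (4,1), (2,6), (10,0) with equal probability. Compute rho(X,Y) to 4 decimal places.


Cov(X,Y) = -8.6875, Var(X) = 9.6875, Var(Y) = 16.1875
rho = Cov/(sqrt(VarX)*sqrt(VarY)) = -0.6937

-0.6937


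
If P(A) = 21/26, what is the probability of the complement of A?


P(A') = 1 - P(A) = 1 - 21/26 = 5/26

5/26


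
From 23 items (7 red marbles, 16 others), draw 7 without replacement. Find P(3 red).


P(X=3) = C(7,3)*C(16,4) / C(23,7)
= 35*1820 / 245157
= 63700/245157

63700/245157


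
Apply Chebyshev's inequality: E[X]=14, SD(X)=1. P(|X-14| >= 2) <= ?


k = 2/1 = 2
Chebyshev: P(|X-mu| >= k*sigma) <= 1/k^2 = 1/2^2 = 1/4

1/4


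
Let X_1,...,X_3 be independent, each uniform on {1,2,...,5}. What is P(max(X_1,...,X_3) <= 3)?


P(max <= 3) = P(all X_i <= 3) = (P(X_1 <= 3))^3
= (3/5)^3 = 27/125

27/125


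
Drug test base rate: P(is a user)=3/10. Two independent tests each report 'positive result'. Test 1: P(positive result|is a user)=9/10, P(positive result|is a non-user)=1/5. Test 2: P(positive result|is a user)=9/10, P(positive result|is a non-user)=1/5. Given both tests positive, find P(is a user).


After test 1: P(+) = 9/10*3/10 + 1/5*7/10 = 41/100
P(B|+) = (27/100)/(41/100) = 27/41
After test 2 (use post1 as new prior): P(+) = 9/10*27/41 + 1/5*14/41 = 271/410
P(B|+,+) = (243/410)/(271/410) = 243/271

243/271


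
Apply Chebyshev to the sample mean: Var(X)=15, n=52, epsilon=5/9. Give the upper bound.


Var(Xbar) = Var(X)/n = 15/52
Chebyshev: P(|Xbar-mu| >= 5/9) <= Var(Xbar)/(5/9)^2 = (15/52)/(25/81) = 243/260

243/260


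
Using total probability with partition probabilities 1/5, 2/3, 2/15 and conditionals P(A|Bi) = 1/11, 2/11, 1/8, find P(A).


P(A) = P(A|B1)P(B1) + P(A|B2)P(B2) + P(A|B3)P(B3)
= 1/11*1/5 + 2/11*2/3 + 1/8*2/15
= 1/55 + 4/33 + 1/60 = 103/660

103/660


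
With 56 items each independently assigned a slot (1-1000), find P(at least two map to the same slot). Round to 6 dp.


P(all different) = prod((1000-i)/1000 for i=0..55) = 0.208189
P(at least one match) = 1 - 0.208189 = 0.791811

0.791811


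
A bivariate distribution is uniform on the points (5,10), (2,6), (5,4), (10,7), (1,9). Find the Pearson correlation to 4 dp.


Cov(X,Y) = -0.9200, Var(X) = 9.8400, Var(Y) = 4.5600
rho = Cov/(sqrt(VarX)*sqrt(VarY)) = -0.1373

-0.1373


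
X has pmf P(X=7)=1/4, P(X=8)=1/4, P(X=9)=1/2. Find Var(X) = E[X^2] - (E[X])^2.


E[X] = 33/4, E[X^2] = 275/4
Var(X) = E[X^2] - (E[X])^2 = 275/4 - (33/4)^2 = 11/16

11/16


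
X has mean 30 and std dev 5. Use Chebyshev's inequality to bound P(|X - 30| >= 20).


k = 20/5 = 4
Chebyshev: P(|X-mu| >= k*sigma) <= 1/k^2 = 1/4^2 = 1/16

1/16


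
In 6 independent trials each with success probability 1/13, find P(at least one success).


P(at least one) = 1 - P(none)
P(none) = (1 - 1/13)^6 = (12/13)^6 = 2985984/4826809
P(at least one) = 1 - 2985984/4826809 = 1840825/4826809

1840825/4826809


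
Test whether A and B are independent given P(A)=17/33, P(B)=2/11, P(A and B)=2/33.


P(A)*P(B) = 17/33*2/11 = 34/363
P(A∩B) = 2/33 != 34/363, so not independent

No, A and B are not independent


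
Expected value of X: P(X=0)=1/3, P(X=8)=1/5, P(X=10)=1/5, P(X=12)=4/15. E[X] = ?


E[X] = sum(x * P(x))
= 0*1/3 + 8*1/5 + 10*1/5 + 12*4/15
= 34/5

34/5


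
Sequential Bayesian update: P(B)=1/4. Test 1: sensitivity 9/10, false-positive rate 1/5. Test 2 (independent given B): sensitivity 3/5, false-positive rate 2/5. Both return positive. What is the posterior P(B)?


After test 1: P(+) = 9/10*1/4 + 1/5*3/4 = 3/8
P(B|+) = (9/40)/(3/8) = 3/5
After test 2 (use post1 as new prior): P(+) = 3/5*3/5 + 2/5*2/5 = 13/25
P(B|+,+) = (9/25)/(13/25) = 9/13

9/13


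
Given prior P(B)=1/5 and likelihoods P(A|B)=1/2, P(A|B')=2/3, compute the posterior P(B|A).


P(A) = P(A|B)P(B) + P(A|B')P(B') = 1/2*1/5 + 2/3*4/5 = 19/30
P(B|A) = P(A|B)P(B)/P(A) = (1/10)/(19/30) = 3/19

3/19


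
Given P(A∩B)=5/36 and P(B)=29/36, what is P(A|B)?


P(A|B) = P(A∩B)/P(B) = (5/36)/(29/36) = 5/29

5/29


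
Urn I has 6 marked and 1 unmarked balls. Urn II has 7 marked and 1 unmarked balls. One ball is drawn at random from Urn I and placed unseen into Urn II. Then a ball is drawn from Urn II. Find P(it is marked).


P(transfer marked) = 6/7; P(transfer unmarked) = 1/7
If marked transferred: Urn II has 8 marked of 9, so P(marked|marked moved) = 8/9
If unmarked transferred: Urn II has 7 marked of 9, so P(marked|unmarked moved) = 7/9
By total probability: P(marked) = 6/7*8/9 + 1/7*7/9 = 55/63

55/63


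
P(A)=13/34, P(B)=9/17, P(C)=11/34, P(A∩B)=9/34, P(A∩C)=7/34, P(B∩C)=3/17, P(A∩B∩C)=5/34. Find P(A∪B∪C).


P(A∪B∪C) = P(A)+P(B)+P(C) - P(AB)-P(AC)-P(BC) + P(ABC)
= 13/34+9/17+11/34 - 9/34-7/34-3/17 + 5/34
= 25/34

25/34


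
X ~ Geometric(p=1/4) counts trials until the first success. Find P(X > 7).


P(X > 7) = P(first 7 trials all fail) = (1-p)^7 = (3/4)^7 = 2187/16384

2187/16384


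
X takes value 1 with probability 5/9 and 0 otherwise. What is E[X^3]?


For Bernoulli: X in {0,1}
E[X^3] = 0^3*(1-5/9) + 1^3*5/9 = 5/9

5/9


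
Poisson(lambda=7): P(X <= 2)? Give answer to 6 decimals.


P(X<=2) = e^(-7)*7^0/0! + e^(-7)*7^1/1! + e^(-7)*7^2/2!
≈ 0.0009118820 + 0.0063831738 + 0.0223411082
= 0.0296361640
≈ 0.029636

0.029636


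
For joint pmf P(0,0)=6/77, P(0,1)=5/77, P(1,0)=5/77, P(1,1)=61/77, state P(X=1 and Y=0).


Read from table: P(X=1, Y=0) = 5/77

5/77


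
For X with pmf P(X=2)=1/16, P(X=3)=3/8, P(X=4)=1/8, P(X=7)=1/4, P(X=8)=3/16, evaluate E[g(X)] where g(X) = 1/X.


E[1/X] = sum(g(x)*P(x))
= 1/2*1/16 + 1/3*3/8 + 1/4*1/8 + 1/7*1/4 + 1/8*3/16
= 221/896

221/896


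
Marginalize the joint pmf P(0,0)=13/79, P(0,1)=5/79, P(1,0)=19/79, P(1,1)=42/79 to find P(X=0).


P(X=0) = P(0,0)+P(0,1) = 13/79 + 5/79 = 18/79

18/79


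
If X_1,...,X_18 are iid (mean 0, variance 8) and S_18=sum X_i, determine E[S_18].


E[S_n] = n*E[X_1] = 18*0 = 0

0


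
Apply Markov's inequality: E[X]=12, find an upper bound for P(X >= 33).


Markov: P(X >= a) <= E[X]/a
P(X >= 33) <= 12/33 = 4/11

4/11


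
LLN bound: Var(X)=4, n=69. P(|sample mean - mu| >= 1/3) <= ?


Var(Xbar) = Var(X)/n = 4/69
Chebyshev: P(|Xbar-mu| >= 1/3) <= Var(Xbar)/(1/3)^2 = (4/69)/(1/9) = 12/23

12/23


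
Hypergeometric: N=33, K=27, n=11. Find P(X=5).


P(X=5) = C(27,5)*C(6,6) / C(33,11)
= 80730*1 / 193536720
= 80730/193536720 = 3/7192

3/7192


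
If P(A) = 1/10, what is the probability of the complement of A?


P(A') = 1 - P(A) = 1 - 1/10 = 9/10

9/10


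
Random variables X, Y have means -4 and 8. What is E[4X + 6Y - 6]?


E[4X + 6Y - 6] = 4*E[X] + 6*E[Y] - 6
= (4)*(-4) + (6)*(8) + (-6)
= -16 + 48 - 6 = 26

26


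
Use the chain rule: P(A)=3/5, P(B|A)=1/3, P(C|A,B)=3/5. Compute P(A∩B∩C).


P(A∩B∩C) = P(A) * P(B|A) * P(C|A∩B)
= 3/5 * 1/3 * 3/5
= 1/5 * 3/5 = 3/25

3/25


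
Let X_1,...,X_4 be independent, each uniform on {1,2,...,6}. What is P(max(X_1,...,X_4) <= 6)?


P(max <= 6) = P(all X_i <= 6) = (P(X_1 <= 6))^4
= (6/6)^4 = 1^4 = 1

1


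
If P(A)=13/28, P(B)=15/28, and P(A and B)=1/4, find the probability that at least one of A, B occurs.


P(A∪B) = P(A) + P(B) - P(A∩B)
= 13/28 + 15/28 - 1/4 = 3/4

3/4


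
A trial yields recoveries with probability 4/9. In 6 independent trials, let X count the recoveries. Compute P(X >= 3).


P(X>=3) = P(X=3) + P(X=4) + P(X=5) + P(X=6)
= 160000/531441 + 32000/177147 + 10240/177147 + 4096/531441
= 290816/531441

290816/531441


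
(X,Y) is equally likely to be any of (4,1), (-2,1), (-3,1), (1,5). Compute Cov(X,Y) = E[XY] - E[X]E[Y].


E[X]=0, E[Y]=2, E[XY]=1
Cov(X,Y) = E[XY] - E[X]E[Y] = 1 - 0*2 = 1

1


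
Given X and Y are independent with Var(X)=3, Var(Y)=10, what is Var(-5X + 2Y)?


Independence => Cov(X,Y)=0
Var(-5X + 2Y) = (-5)^2*Var(X) + 2^2*Var(Y)
= 25*3 + 4*10 = 115

115


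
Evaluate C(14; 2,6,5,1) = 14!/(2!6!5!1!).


14! = 87178291200
Denominator: 2!=2 * 6!=720 * 5!=120 * 1!=1
Coefficient = 87178291200 / 172800 = 504504

504504


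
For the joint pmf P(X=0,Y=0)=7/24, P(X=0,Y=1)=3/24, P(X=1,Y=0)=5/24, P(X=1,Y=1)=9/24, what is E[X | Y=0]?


P(Y=0) = 12/24
E[X|Y=0] = (0*7 + 1*5)/12 = 5/12

5/12


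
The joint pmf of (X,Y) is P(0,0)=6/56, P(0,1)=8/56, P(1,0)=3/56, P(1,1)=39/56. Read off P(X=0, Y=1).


Read from table: P(X=0, Y=1) = 8/56 = 1/7

1/7


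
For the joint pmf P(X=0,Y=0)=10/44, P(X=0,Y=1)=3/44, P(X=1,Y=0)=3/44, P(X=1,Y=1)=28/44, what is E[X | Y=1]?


P(Y=1) = 31/44
E[X|Y=1] = (0*3 + 1*28)/31 = 28/31

28/31


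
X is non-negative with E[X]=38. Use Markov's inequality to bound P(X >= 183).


Markov: P(X >= a) <= E[X]/a
P(X >= 183) <= 38/183

38/183


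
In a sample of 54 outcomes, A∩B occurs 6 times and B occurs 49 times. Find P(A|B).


P(A|B) = P(A∩B)/P(B) = (6/54)/(49/54) = 6/49

6/49


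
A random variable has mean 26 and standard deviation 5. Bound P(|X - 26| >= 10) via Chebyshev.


k = 10/5 = 2
Chebyshev: P(|X-mu| >= k*sigma) <= 1/k^2 = 1/2^2 = 1/4

1/4


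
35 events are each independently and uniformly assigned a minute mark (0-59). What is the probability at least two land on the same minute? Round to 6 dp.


P(all different) = prod((60-i)/60 for i=0..34) = 0.000003
P(at least one match) = 1 - 0.000003 = 0.999997

0.999997


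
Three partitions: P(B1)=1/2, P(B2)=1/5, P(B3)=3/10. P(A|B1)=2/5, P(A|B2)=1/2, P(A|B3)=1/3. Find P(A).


P(A) = P(A|B1)P(B1) + P(A|B2)P(B2) + P(A|B3)P(B3)
= 2/5*1/2 + 1/2*1/5 + 1/3*3/10
= 1/5 + 1/10 + 1/10 = 2/5

2/5


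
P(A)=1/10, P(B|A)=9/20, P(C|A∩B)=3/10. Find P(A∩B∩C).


P(A∩B∩C) = P(A) * P(B|A) * P(C|A∩B)
= 1/10 * 9/20 * 3/10
= 9/200 * 3/10 = 27/2000

27/2000


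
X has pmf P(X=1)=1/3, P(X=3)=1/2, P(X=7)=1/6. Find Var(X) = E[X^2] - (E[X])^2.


E[X] = 3, E[X^2] = 13
Var(X) = E[X^2] - (E[X])^2 = 13 - (3)^2 = 4

4


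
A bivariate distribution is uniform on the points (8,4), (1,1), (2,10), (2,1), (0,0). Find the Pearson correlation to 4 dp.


Cov(X,Y) = 2.6800, Var(X) = 7.8400, Var(Y) = 13.3600
rho = Cov/(sqrt(VarX)*sqrt(VarY)) = 0.2619

0.2619


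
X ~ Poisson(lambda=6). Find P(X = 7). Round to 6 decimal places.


P(X=7) = e^(-6) * 6^7 / 7!
≈ 0.002478752177 * 279936 / 5040
≈ 0.137677

0.137677


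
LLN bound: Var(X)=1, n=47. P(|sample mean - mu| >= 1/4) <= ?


Var(Xbar) = Var(X)/n = 1/47
Chebyshev: P(|Xbar-mu| >= 1/4) <= Var(Xbar)/(1/4)^2 = (1/47)/(1/16) = 16/47

16/47


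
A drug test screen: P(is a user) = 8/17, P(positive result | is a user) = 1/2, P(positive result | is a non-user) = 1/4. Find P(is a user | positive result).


P(A) = P(A|B)P(B) + P(A|B')P(B') = 1/2*8/17 + 1/4*9/17 = 25/68
P(B|A) = P(A|B)P(B)/P(A) = (4/17)/(25/68) = 16/25

16/25


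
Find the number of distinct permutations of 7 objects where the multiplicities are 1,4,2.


7! = 5040
Denominator: 1!=1 * 4!=24 * 2!=2
Coefficient = 5040 / 48 = 105

105


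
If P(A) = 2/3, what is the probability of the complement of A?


P(A') = 1 - P(A) = 1 - 2/3 = 1/3

1/3


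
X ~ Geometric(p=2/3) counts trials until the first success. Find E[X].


For geometric (trials until first success), E[X] = 1/p = 1/(2/3) = 3/2

3/2


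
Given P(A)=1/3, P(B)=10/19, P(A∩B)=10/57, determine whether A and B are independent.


P(A)*P(B) = 1/3*10/19 = 10/57
P(A∩B) = 10/57, which equals P(A)P(B), so independent

Yes, A and B are independent


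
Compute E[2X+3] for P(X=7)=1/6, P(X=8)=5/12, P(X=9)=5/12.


E[2X+3] = sum(g(x)*P(x))
= 17*1/6 + 19*5/12 + 21*5/12
= 39/2

39/2


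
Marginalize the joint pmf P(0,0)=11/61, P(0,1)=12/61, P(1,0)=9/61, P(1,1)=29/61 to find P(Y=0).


P(Y=0) = P(0,0)+P(1,0) = 11/61 + 9/61 = 20/61

20/61


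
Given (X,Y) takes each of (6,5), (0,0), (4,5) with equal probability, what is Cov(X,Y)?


E[X]=10/3, E[Y]=10/3, E[XY]=50/3
Cov(X,Y) = E[XY] - E[X]E[Y] = 50/3 - 10/3*10/3 = 50/9

50/9


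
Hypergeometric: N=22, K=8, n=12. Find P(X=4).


P(X=4) = C(8,4)*C(14,8) / C(22,12)
= 70*3003 / 646646
= 210210/646646 = 105/323

105/323


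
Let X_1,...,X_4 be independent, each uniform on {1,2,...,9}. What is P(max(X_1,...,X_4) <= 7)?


P(max <= 7) = P(all X_i <= 7) = (P(X_1 <= 7))^4
= (7/9)^4 = 2401/6561

2401/6561


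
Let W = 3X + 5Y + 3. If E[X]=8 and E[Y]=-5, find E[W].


E[3X + 5Y + 3] = 3*E[X] + 5*E[Y] + 3
= (3)*(8) + (5)*(-5) + (3)
= 24 - 25 + 3 = 2

2


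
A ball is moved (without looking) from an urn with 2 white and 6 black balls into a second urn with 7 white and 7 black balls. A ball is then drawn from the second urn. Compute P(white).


P(transfer white) = 2/8 = 1/4; P(transfer black) = 3/4
If white transferred: Urn II has 8 white of 15, so P(white|white moved) = 8/15
If black transferred: Urn II has 7 white of 15, so P(white|black moved) = 7/15
By total probability: P(white) = 1/4*8/15 + 3/4*7/15 = 29/60

29/60


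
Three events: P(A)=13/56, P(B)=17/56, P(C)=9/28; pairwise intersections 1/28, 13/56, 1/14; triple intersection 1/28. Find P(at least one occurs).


P(A∪B∪C) = P(A)+P(B)+P(C) - P(AB)-P(AC)-P(BC) + P(ABC)
= 13/56+17/56+9/28 - 1/28-13/56-1/14 + 1/28
= 31/56

31/56


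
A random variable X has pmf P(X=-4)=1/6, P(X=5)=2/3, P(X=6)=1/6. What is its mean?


E[X] = sum(x * P(x))
= -4*1/6 + 5*2/3 + 6*1/6
= 11/3

11/3


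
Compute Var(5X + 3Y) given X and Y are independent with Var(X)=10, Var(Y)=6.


Independence => Cov(X,Y)=0
Var(5X + 3Y) = 5^2*Var(X) + 3^2*Var(Y)
= 25*10 + 9*6 = 304

304


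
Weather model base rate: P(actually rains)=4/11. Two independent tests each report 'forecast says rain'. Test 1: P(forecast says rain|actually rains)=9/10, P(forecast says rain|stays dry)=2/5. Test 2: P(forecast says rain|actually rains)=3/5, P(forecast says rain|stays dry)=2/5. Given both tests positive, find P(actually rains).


After test 1: P(+) = 9/10*4/11 + 2/5*7/11 = 32/55
P(B|+) = (18/55)/(32/55) = 9/16
After test 2 (use post1 as new prior): P(+) = 3/5*9/16 + 2/5*7/16 = 41/80
P(B|+,+) = (27/80)/(41/80) = 27/41

27/41


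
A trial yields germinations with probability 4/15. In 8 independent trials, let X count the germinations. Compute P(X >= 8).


P(X>=8) = P(X=8)
= 65536/2562890625
= 65536/2562890625

65536/2562890625


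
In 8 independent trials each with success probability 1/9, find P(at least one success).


P(at least one) = 1 - P(none)
P(none) = (1 - 1/9)^8 = (8/9)^8 = 16777216/43046721
P(at least one) = 1 - 16777216/43046721 = 26269505/43046721

26269505/43046721
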